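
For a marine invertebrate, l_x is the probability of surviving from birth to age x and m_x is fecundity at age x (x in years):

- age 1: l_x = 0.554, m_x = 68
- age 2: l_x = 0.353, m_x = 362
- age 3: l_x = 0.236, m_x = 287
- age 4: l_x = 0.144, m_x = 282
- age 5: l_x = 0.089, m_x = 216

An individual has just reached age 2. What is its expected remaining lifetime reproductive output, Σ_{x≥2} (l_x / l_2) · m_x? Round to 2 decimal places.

l_2 = 0.353. Conditional survival from age 2 to x is l_x / l_2.
  x=2: (0.353/0.353) × 362 = 362.0000
  x=3: (0.236/0.353) × 287 = 191.8754
  x=4: (0.144/0.353) × 282 = 115.0368
  x=5: (0.089/0.353) × 216 = 54.4589
Sum = 362.0000 + 191.8754 + 115.0368 + 54.4589 = 723.3711

723.37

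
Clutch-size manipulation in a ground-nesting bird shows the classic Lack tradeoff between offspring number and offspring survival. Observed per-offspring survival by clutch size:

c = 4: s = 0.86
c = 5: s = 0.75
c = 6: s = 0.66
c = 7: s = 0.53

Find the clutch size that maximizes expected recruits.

6

Expected recruits = c × s(c):
  c=4: 4 × 0.86 = 3.440
  c=5: 5 × 0.75 = 3.750
  c=6: 6 × 0.66 = 3.960
  c=7: 7 × 0.53 = 3.710
Maximum at c = 6 (3.960 recruits).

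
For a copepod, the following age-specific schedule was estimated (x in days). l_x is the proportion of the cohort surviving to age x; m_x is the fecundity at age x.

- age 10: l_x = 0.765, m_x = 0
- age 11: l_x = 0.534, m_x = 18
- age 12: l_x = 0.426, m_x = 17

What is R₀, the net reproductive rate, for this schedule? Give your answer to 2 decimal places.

R₀ = Σ l_x m_x:
  age 10: 0.765 × 0 = 0.0000
  age 11: 0.534 × 18 = 9.6120
  age 12: 0.426 × 17 = 7.2420
R₀ = 0.0000 + 9.6120 + 7.2420 = 16.8540

16.85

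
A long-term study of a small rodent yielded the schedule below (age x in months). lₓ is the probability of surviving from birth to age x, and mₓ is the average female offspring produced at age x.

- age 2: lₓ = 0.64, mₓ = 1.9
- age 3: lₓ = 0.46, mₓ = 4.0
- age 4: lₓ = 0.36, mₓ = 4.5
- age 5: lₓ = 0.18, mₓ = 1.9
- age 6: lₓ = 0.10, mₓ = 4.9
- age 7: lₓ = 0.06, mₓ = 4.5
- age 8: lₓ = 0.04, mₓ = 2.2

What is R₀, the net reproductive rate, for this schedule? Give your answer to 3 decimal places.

R₀ = Σ lₓ mₓ:
  age 2: 0.64 × 1.9 = 1.2160
  age 3: 0.46 × 4.0 = 1.8400
  age 4: 0.36 × 4.5 = 1.6200
  age 5: 0.18 × 1.9 = 0.3420
  age 6: 0.10 × 4.9 = 0.4900
  age 7: 0.06 × 4.5 = 0.2700
  age 8: 0.04 × 2.2 = 0.0880
R₀ = 1.2160 + 1.8400 + 1.6200 + 0.3420 + 0.4900 + 0.2700 + 0.0880 = 5.8660

5.866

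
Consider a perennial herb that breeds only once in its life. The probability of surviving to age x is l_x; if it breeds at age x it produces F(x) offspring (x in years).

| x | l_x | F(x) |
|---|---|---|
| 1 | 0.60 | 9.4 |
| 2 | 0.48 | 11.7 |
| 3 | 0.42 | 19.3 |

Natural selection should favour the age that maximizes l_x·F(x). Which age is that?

Expected offspring if breeding at age x = l_x × F(x):
  age 1: 0.60 × 9.4 = 5.640
  age 2: 0.48 × 11.7 = 5.616
  age 3: 0.42 × 19.3 = 8.106
Maximum at age 3 (8.106).

3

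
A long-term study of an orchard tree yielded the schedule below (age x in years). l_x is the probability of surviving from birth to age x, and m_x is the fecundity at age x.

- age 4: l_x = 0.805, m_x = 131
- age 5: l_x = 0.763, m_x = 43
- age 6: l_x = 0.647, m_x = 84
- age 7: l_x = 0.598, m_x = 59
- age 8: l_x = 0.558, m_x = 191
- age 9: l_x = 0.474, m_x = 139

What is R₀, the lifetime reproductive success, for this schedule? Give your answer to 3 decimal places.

R₀ = Σ l_x m_x:
  age 4: 0.805 × 131 = 105.4550
  age 5: 0.763 × 43 = 32.8090
  age 6: 0.647 × 84 = 54.3480
  age 7: 0.598 × 59 = 35.2820
  age 8: 0.558 × 191 = 106.5780
  age 9: 0.474 × 139 = 65.8860
R₀ = 105.4550 + 32.8090 + 54.3480 + 35.2820 + 106.5780 + 65.8860 = 400.3580

400.358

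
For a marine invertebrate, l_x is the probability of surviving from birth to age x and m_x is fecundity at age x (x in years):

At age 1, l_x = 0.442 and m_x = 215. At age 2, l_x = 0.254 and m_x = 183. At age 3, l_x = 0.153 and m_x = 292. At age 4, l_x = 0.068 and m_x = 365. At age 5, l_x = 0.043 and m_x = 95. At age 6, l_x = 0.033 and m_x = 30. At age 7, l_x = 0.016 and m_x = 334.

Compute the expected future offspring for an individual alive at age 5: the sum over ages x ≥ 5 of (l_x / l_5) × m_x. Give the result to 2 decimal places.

l_5 = 0.043. Conditional survival from age 5 to x is l_x / l_5.
  x=5: (0.043/0.043) × 95 = 95.0000
  x=6: (0.033/0.043) × 30 = 23.0233
  x=7: (0.016/0.043) × 334 = 124.2791
Sum = 95.0000 + 23.0233 + 124.2791 = 242.3023

242.30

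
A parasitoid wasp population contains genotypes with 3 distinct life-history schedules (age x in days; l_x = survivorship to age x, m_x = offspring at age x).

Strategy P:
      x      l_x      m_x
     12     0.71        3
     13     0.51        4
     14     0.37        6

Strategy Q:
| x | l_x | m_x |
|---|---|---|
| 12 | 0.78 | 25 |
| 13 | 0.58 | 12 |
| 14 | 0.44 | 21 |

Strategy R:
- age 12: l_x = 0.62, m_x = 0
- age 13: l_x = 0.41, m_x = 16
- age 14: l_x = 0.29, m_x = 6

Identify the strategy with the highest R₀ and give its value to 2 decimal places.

Strategy P: R₀ = 0.71×3 + 0.51×4 + 0.37×6 = 6.3900
Strategy Q: R₀ = 0.78×25 + 0.58×12 + 0.44×21 = 35.7000
Strategy R: R₀ = 0.62×0 + 0.41×16 + 0.29×6 = 8.3000
Highest R₀: strategy Q with 35.7000.

35.70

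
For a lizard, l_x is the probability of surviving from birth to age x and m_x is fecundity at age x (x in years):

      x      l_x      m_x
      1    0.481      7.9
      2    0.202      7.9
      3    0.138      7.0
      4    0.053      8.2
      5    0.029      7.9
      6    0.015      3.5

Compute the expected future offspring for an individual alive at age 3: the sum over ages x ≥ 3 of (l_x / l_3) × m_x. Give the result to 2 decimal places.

12.19

l_3 = 0.138. Conditional survival from age 3 to x is l_x / l_3.
  x=3: (0.138/0.138) × 7.0 = 7.0000
  x=4: (0.053/0.138) × 8.2 = 3.1493
  x=5: (0.029/0.138) × 7.9 = 1.6601
  x=6: (0.015/0.138) × 3.5 = 0.3804
Sum = 7.0000 + 3.1493 + 1.6601 + 0.3804 = 12.1899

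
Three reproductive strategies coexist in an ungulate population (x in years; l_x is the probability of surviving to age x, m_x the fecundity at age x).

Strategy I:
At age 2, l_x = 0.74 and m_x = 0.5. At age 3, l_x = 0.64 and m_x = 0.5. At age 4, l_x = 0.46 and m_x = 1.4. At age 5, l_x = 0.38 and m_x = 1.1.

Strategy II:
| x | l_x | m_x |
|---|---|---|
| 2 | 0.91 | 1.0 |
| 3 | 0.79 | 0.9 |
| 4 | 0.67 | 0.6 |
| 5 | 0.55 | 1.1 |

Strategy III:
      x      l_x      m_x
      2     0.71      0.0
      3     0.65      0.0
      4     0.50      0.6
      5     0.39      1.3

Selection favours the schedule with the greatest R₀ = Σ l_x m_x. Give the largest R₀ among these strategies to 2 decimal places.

2.63

Strategy I: R₀ = 0.74×0.5 + 0.64×0.5 + 0.46×1.4 + 0.38×1.1 = 1.7520
Strategy II: R₀ = 0.91×1.0 + 0.79×0.9 + 0.67×0.6 + 0.55×1.1 = 2.6280
Strategy III: R₀ = 0.71×0.0 + 0.65×0.0 + 0.50×0.6 + 0.39×1.3 = 0.8070
Highest R₀: strategy II with 2.6280.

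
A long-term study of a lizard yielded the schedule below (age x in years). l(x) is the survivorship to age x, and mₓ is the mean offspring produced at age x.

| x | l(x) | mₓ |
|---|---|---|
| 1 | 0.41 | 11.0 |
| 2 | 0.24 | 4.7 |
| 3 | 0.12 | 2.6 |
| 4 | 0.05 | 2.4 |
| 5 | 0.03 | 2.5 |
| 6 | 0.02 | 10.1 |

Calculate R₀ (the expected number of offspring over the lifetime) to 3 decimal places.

6.347

R₀ = Σ l(x) mₓ:
  age 1: 0.41 × 11.0 = 4.5100
  age 2: 0.24 × 4.7 = 1.1280
  age 3: 0.12 × 2.6 = 0.3120
  age 4: 0.05 × 2.4 = 0.1200
  age 5: 0.03 × 2.5 = 0.0750
  age 6: 0.02 × 10.1 = 0.2020
R₀ = 4.5100 + 1.1280 + 0.3120 + 0.1200 + 0.0750 + 0.2020 = 6.3470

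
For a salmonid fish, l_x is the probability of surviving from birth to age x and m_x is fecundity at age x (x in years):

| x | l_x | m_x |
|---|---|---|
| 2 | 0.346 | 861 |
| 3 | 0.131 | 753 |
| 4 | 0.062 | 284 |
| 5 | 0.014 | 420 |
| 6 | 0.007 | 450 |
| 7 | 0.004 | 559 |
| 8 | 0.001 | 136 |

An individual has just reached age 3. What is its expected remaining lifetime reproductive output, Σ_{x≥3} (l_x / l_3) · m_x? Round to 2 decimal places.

l_3 = 0.131. Conditional survival from age 3 to x is l_x / l_3.
  x=3: (0.131/0.131) × 753 = 753.0000
  x=4: (0.062/0.131) × 284 = 134.4122
  x=5: (0.014/0.131) × 420 = 44.8855
  x=6: (0.007/0.131) × 450 = 24.0458
  x=7: (0.004/0.131) × 559 = 17.0687
  x=8: (0.001/0.131) × 136 = 1.0382
Sum = 753.0000 + 134.4122 + 44.8855 + 24.0458 + 17.0687 + 1.0382 = 974.4504

974.45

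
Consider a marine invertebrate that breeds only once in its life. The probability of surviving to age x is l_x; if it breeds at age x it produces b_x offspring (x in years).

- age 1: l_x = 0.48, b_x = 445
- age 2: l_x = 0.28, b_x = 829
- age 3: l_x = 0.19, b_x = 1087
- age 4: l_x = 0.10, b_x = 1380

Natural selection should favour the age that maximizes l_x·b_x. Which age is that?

2

Expected offspring if breeding at age x = l_x × b_x:
  age 1: 0.48 × 445 = 213.600
  age 2: 0.28 × 829 = 232.120
  age 3: 0.19 × 1087 = 206.530
  age 4: 0.10 × 1380 = 138.000
Maximum at age 2 (232.120).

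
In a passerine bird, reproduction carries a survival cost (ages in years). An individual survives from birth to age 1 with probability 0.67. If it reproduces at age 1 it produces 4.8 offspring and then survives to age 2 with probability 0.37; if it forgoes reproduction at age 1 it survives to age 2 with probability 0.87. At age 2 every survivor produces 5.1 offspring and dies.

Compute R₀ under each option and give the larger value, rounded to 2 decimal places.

breed at age 1: R₀ = 0.67 × (4.8 + 0.37 × 5.1) = 0.67 × 6.6870 = 4.4803
delay to age 2: R₀ = 0.67 × (0.87 × 5.1) = 0.67 × 4.4370 = 2.9728
Higher: breed at age 1 (4.4803).

4.48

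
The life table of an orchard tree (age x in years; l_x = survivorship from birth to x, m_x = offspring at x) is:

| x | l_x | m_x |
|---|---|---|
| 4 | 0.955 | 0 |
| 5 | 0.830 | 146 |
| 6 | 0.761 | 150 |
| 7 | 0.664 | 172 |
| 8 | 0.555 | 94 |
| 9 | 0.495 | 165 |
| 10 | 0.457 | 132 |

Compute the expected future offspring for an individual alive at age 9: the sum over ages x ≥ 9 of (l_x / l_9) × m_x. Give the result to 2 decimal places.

286.87

l_9 = 0.495. Conditional survival from age 9 to x is l_x / l_9.
  x=9: (0.495/0.495) × 165 = 165.0000
  x=10: (0.457/0.495) × 132 = 121.8667
Sum = 165.0000 + 121.8667 = 286.8667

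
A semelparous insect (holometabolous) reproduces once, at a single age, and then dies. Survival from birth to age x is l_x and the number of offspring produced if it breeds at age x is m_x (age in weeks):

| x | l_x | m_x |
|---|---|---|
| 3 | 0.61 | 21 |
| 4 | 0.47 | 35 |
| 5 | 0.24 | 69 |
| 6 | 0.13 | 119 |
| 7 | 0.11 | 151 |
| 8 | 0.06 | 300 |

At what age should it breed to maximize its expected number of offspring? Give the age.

Expected offspring if breeding at age x = l_x × m_x:
  age 3: 0.61 × 21 = 12.810
  age 4: 0.47 × 35 = 16.450
  age 5: 0.24 × 69 = 16.560
  age 6: 0.13 × 119 = 15.470
  age 7: 0.11 × 151 = 16.610
  age 8: 0.06 × 300 = 18.000
Maximum at age 8 (18.000).

8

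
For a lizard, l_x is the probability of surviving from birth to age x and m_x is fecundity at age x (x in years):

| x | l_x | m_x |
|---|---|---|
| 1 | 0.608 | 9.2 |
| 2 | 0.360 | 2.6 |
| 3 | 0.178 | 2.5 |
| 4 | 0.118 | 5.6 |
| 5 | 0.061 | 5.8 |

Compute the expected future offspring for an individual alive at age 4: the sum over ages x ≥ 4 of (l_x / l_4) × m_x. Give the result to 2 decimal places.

8.60

l_4 = 0.118. Conditional survival from age 4 to x is l_x / l_4.
  x=4: (0.118/0.118) × 5.6 = 5.6000
  x=5: (0.061/0.118) × 5.8 = 2.9983
Sum = 5.6000 + 2.9983 = 8.5983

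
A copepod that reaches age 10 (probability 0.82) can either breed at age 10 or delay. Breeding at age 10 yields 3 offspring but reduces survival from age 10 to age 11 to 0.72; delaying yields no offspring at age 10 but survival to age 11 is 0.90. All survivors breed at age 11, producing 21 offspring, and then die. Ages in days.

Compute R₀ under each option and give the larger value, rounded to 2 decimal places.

breed at age 10: R₀ = 0.82 × (3 + 0.72 × 21) = 0.82 × 18.1200 = 14.8584
delay to age 11: R₀ = 0.82 × (0.90 × 21) = 0.82 × 18.9000 = 15.4980
Higher: delay to age 11 (15.4980).

15.50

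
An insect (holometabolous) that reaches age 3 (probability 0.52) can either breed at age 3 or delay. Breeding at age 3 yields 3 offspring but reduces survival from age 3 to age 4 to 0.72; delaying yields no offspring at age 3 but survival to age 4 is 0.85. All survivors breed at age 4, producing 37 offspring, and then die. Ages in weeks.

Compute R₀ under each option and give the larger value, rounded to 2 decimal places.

16.35

breed at age 3: R₀ = 0.52 × (3 + 0.72 × 37) = 0.52 × 29.6400 = 15.4128
delay to age 4: R₀ = 0.52 × (0.85 × 37) = 0.52 × 31.4500 = 16.3540
Higher: delay to age 4 (16.3540).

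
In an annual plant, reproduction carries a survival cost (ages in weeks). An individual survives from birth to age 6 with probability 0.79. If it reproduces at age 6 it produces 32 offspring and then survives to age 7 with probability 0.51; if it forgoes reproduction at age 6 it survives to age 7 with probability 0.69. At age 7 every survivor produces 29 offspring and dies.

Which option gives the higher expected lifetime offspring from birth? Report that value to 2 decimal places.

breed at age 6: R₀ = 0.79 × (32 + 0.51 × 29) = 0.79 × 46.7900 = 36.9641
delay to age 7: R₀ = 0.79 × (0.69 × 29) = 0.79 × 20.0100 = 15.8079
Higher: breed at age 6 (36.9641).

36.96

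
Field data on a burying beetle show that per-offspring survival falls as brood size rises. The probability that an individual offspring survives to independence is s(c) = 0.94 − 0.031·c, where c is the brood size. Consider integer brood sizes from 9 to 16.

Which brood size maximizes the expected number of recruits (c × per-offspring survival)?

15

Expected recruits = c × s(c):
  c=9: 9 × 0.661 = 5.949
  c=10: 10 × 0.630 = 6.300
  c=11: 11 × 0.599 = 6.589
  c=12: 12 × 0.568 = 6.816
  c=13: 13 × 0.537 = 6.981
  c=14: 14 × 0.506 = 7.084
  c=15: 15 × 0.475 = 7.125
  c=16: 16 × 0.444 = 7.104
Maximum at c = 15 (7.125 recruits).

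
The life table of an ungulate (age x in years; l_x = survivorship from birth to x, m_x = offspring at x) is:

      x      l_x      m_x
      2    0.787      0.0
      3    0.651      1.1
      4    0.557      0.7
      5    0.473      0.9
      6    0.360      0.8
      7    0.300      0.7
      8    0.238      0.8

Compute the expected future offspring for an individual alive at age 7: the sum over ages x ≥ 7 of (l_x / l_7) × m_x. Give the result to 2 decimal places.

l_7 = 0.300. Conditional survival from age 7 to x is l_x / l_7.
  x=7: (0.300/0.300) × 0.7 = 0.7000
  x=8: (0.238/0.300) × 0.8 = 0.6347
Sum = 0.7000 + 0.6347 = 1.3347

1.33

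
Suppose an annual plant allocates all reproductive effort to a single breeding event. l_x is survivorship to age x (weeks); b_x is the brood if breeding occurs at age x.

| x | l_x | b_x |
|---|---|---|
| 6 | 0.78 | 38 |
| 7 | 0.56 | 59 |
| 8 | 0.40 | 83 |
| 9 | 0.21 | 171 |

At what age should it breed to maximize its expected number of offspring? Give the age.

Expected offspring if breeding at age x = l_x × b_x:
  age 6: 0.78 × 38 = 29.640
  age 7: 0.56 × 59 = 33.040
  age 8: 0.40 × 83 = 33.200
  age 9: 0.21 × 171 = 35.910
Maximum at age 9 (35.910).

9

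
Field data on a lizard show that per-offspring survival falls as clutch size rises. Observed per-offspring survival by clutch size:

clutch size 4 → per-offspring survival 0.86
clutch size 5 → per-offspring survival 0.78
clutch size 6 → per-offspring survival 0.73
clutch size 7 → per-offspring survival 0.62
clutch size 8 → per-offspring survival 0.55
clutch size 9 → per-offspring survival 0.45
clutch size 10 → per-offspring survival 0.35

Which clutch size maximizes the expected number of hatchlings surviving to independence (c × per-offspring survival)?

8

Expected hatchlings surviving to independence = c × s(c):
  c=4: 4 × 0.86 = 3.440
  c=5: 5 × 0.78 = 3.900
  c=6: 6 × 0.73 = 4.380
  c=7: 7 × 0.62 = 4.340
  c=8: 8 × 0.55 = 4.400
  c=9: 9 × 0.45 = 4.050
  c=10: 10 × 0.35 = 3.500
Maximum at c = 8 (4.400 hatchlings surviving to independence).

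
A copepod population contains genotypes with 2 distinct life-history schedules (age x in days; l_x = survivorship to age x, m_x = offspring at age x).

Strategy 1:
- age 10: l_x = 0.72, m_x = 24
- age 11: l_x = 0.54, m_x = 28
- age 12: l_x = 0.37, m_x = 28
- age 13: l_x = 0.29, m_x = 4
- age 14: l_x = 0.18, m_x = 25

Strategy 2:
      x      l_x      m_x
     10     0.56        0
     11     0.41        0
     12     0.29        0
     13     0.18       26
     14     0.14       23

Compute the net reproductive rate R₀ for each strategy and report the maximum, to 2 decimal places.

48.42

Strategy 1: R₀ = 0.72×24 + 0.54×28 + 0.37×28 + 0.29×4 + 0.18×25 = 48.4200
Strategy 2: R₀ = 0.56×0 + 0.41×0 + 0.29×0 + 0.18×26 + 0.14×23 = 7.9000
Highest R₀: strategy 1 with 48.4200.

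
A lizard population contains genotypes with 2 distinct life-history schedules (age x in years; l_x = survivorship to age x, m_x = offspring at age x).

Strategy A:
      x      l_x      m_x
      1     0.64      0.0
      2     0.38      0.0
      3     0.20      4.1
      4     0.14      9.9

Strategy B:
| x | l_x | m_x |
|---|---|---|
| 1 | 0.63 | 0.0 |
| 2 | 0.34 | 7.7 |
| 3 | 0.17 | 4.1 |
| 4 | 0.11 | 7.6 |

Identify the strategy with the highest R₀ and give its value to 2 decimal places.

4.15

Strategy A: R₀ = 0.64×0.0 + 0.38×0.0 + 0.20×4.1 + 0.14×9.9 = 2.2060
Strategy B: R₀ = 0.63×0.0 + 0.34×7.7 + 0.17×4.1 + 0.11×7.6 = 4.1510
Highest R₀: strategy B with 4.1510.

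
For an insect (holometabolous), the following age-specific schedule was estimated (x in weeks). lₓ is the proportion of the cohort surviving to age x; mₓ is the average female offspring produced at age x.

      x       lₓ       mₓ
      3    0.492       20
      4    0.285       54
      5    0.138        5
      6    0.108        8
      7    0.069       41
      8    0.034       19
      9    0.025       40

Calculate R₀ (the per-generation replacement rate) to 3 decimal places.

R₀ = Σ lₓ mₓ:
  age 3: 0.492 × 20 = 9.8400
  age 4: 0.285 × 54 = 15.3900
  age 5: 0.138 × 5 = 0.6900
  age 6: 0.108 × 8 = 0.8640
  age 7: 0.069 × 41 = 2.8290
  age 8: 0.034 × 19 = 0.6460
  age 9: 0.025 × 40 = 1.0000
R₀ = 9.8400 + 15.3900 + 0.6900 + 0.8640 + 2.8290 + 0.6460 + 1.0000 = 31.2590

31.259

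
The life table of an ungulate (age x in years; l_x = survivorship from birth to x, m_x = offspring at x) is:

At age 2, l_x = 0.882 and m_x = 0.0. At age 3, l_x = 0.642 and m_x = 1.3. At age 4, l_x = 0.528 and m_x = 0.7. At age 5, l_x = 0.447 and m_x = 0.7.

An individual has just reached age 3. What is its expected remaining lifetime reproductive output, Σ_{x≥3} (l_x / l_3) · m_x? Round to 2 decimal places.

l_3 = 0.642. Conditional survival from age 3 to x is l_x / l_3.
  x=3: (0.642/0.642) × 1.3 = 1.3000
  x=4: (0.528/0.642) × 0.7 = 0.5757
  x=5: (0.447/0.642) × 0.7 = 0.4874
Sum = 1.3000 + 0.5757 + 0.4874 = 2.3631

2.36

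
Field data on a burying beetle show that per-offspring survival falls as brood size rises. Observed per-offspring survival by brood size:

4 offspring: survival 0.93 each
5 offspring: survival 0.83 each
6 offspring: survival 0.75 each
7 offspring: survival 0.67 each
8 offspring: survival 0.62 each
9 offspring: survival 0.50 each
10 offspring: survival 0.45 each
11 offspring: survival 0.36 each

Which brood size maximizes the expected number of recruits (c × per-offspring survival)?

Expected recruits = c × s(c):
  c=4: 4 × 0.93 = 3.720
  c=5: 5 × 0.83 = 4.150
  c=6: 6 × 0.75 = 4.500
  c=7: 7 × 0.67 = 4.690
  c=8: 8 × 0.62 = 4.960
  c=9: 9 × 0.50 = 4.500
  c=10: 10 × 0.45 = 4.500
  c=11: 11 × 0.36 = 3.960
Maximum at c = 8 (4.960 recruits).

8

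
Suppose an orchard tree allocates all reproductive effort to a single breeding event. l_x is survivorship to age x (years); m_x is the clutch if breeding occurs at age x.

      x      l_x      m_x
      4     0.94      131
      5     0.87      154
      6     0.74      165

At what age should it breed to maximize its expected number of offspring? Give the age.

5

Expected offspring if breeding at age x = l_x × m_x:
  age 4: 0.94 × 131 = 123.140
  age 5: 0.87 × 154 = 133.980
  age 6: 0.74 × 165 = 122.100
Maximum at age 5 (133.980).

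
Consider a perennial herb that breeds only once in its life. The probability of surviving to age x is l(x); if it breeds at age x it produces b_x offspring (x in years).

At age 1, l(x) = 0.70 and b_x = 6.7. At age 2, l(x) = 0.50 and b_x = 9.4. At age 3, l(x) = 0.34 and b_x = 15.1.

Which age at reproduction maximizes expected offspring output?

3

Expected offspring if breeding at age x = l(x) × b_x:
  age 1: 0.70 × 6.7 = 4.690
  age 2: 0.50 × 9.4 = 4.700
  age 3: 0.34 × 15.1 = 5.134
Maximum at age 3 (5.134).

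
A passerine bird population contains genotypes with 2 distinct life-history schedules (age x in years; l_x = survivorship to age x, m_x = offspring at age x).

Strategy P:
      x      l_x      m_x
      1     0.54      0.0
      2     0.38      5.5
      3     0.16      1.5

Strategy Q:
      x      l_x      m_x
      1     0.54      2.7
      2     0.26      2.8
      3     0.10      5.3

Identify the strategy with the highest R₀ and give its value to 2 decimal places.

2.72

Strategy P: R₀ = 0.54×0.0 + 0.38×5.5 + 0.16×1.5 = 2.3300
Strategy Q: R₀ = 0.54×2.7 + 0.26×2.8 + 0.10×5.3 = 2.7160
Highest R₀: strategy Q with 2.7160.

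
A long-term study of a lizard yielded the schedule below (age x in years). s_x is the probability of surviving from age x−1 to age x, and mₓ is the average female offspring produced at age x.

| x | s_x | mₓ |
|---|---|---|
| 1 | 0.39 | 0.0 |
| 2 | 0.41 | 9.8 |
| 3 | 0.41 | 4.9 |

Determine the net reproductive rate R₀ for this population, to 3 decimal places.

1.888

Survivorship from birth: l_x = s_1·s_2·…·s_x.
  l_1 = 0.39000
  l_2 = 0.15990
  l_3 = 0.06556
R₀ = Σ l_x mₓ:
  age 1: 0.39000 × 0.0 = 0.0000
  age 2: 0.15990 × 9.8 = 1.5670
  age 3: 0.06556 × 4.9 = 0.3212
R₀ = 0.0000 + 1.5670 + 0.3212 = 1.8883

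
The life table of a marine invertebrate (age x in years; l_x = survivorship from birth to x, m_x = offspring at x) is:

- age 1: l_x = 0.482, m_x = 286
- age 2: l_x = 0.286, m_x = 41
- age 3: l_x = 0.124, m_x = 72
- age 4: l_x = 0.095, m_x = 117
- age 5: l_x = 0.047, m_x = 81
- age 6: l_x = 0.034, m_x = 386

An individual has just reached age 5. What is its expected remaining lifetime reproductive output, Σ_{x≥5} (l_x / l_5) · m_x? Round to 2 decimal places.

l_5 = 0.047. Conditional survival from age 5 to x is l_x / l_5.
  x=5: (0.047/0.047) × 81 = 81.0000
  x=6: (0.034/0.047) × 386 = 279.2340
Sum = 81.0000 + 279.2340 = 360.2340

360.23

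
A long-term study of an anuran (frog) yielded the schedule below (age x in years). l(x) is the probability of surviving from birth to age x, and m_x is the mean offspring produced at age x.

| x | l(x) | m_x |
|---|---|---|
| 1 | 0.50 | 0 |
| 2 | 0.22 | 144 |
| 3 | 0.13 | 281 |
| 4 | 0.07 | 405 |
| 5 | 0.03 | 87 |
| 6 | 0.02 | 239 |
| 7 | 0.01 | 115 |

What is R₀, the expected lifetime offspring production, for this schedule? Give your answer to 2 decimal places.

R₀ = Σ l(x) m_x:
  age 1: 0.50 × 0 = 0.0000
  age 2: 0.22 × 144 = 31.6800
  age 3: 0.13 × 281 = 36.5300
  age 4: 0.07 × 405 = 28.3500
  age 5: 0.03 × 87 = 2.6100
  age 6: 0.02 × 239 = 4.7800
  age 7: 0.01 × 115 = 1.1500
R₀ = 0.0000 + 31.6800 + 36.5300 + 28.3500 + 2.6100 + 4.7800 + 1.1500 = 105.1000

105.10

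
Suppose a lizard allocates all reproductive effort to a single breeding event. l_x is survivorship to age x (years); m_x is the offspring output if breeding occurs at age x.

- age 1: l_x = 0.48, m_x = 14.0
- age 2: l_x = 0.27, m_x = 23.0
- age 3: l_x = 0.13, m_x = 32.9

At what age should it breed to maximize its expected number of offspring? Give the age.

1

Expected offspring if breeding at age x = l_x × m_x:
  age 1: 0.48 × 14.0 = 6.720
  age 2: 0.27 × 23.0 = 6.210
  age 3: 0.13 × 32.9 = 4.277
Maximum at age 1 (6.720).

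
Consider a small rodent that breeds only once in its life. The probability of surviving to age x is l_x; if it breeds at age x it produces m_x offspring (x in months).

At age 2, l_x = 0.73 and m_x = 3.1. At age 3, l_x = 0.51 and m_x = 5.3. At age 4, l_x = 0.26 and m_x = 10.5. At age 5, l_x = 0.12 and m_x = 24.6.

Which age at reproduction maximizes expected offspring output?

Expected offspring if breeding at age x = l_x × m_x:
  age 2: 0.73 × 3.1 = 2.263
  age 3: 0.51 × 5.3 = 2.703
  age 4: 0.26 × 10.5 = 2.730
  age 5: 0.12 × 24.6 = 2.952
Maximum at age 5 (2.952).

5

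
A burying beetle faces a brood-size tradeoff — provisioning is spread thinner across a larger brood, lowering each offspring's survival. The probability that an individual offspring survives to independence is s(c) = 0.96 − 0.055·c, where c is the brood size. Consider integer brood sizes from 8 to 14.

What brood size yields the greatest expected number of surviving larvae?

Expected surviving larvae = c × s(c):
  c=8: 8 × 0.520 = 4.160
  c=9: 9 × 0.465 = 4.185
  c=10: 10 × 0.410 = 4.100
  c=11: 11 × 0.355 = 3.905
  c=12: 12 × 0.300 = 3.600
  c=13: 13 × 0.245 = 3.185
  c=14: 14 × 0.190 = 2.660
Maximum at c = 9 (4.185 surviving larvae).

9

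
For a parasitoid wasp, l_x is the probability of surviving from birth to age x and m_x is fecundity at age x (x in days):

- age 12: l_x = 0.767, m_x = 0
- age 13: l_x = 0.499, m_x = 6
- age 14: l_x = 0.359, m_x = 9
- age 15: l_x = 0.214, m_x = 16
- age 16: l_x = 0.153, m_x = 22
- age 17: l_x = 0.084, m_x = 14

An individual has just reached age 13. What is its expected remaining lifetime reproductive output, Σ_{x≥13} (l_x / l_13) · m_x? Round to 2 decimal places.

28.44

l_13 = 0.499. Conditional survival from age 13 to x is l_x / l_13.
  x=13: (0.499/0.499) × 6 = 6.0000
  x=14: (0.359/0.499) × 9 = 6.4749
  x=15: (0.214/0.499) × 16 = 6.8617
  x=16: (0.153/0.499) × 22 = 6.7455
  x=17: (0.084/0.499) × 14 = 2.3567
Sum = 6.0000 + 6.4749 + 6.8617 + 6.7455 + 2.3567 = 28.4389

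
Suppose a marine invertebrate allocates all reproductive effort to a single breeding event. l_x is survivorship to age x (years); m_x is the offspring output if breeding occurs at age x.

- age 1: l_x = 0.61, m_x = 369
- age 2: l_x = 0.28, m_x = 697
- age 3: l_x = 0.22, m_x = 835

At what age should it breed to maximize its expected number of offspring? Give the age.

Expected offspring if breeding at age x = l_x × m_x:
  age 1: 0.61 × 369 = 225.090
  age 2: 0.28 × 697 = 195.160
  age 3: 0.22 × 835 = 183.700
Maximum at age 1 (225.090).

1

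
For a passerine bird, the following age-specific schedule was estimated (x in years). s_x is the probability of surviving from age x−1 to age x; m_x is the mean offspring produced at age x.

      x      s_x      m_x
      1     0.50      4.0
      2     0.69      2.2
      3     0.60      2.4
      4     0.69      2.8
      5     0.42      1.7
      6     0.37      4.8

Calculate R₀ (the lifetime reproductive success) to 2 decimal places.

Survivorship from birth: l_x = s_1·s_2·…·s_x.
  l_1 = 0.50000
  l_2 = 0.34500
  l_3 = 0.20700
  l_4 = 0.14283
  l_5 = 0.05999
  l_6 = 0.02220
R₀ = Σ l_x m_x:
  age 1: 0.50000 × 4.0 = 2.0000
  age 2: 0.34500 × 2.2 = 0.7590
  age 3: 0.20700 × 2.4 = 0.4968
  age 4: 0.14283 × 2.8 = 0.3999
  age 5: 0.05999 × 1.7 = 0.1020
  age 6: 0.02220 × 4.8 = 0.1066
R₀ = 2.0000 + 0.7590 + 0.4968 + 0.3999 + 0.1020 + 0.1066 = 3.8643

3.86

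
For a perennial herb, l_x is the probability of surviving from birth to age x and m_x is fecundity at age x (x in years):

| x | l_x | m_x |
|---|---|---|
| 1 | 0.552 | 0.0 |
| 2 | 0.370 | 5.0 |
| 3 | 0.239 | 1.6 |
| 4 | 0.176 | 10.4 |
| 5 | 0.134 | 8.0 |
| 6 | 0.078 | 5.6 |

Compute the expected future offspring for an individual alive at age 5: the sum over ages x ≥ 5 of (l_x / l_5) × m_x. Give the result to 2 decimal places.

11.26

l_5 = 0.134. Conditional survival from age 5 to x is l_x / l_5.
  x=5: (0.134/0.134) × 8.0 = 8.0000
  x=6: (0.078/0.134) × 5.6 = 3.2597
Sum = 8.0000 + 3.2597 = 11.2597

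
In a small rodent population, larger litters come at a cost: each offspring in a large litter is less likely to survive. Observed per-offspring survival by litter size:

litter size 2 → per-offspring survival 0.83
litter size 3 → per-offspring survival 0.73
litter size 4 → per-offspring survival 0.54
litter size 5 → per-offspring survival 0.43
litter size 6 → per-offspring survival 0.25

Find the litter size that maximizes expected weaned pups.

3

Expected weaned pups = c × s(c):
  c=2: 2 × 0.83 = 1.660
  c=3: 3 × 0.73 = 2.190
  c=4: 4 × 0.54 = 2.160
  c=5: 5 × 0.43 = 2.150
  c=6: 6 × 0.25 = 1.500
Maximum at c = 3 (2.190 weaned pups).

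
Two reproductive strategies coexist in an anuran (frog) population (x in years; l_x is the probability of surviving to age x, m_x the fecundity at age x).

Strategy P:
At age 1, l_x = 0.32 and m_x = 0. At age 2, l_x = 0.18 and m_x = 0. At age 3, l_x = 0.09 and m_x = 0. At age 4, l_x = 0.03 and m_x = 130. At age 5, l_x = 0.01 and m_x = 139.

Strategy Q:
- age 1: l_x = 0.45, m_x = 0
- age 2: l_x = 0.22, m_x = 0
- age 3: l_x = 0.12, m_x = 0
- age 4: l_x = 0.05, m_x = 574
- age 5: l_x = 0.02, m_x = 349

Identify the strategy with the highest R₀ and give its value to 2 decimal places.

Strategy P: R₀ = 0.32×0 + 0.18×0 + 0.09×0 + 0.03×130 + 0.01×139 = 5.2900
Strategy Q: R₀ = 0.45×0 + 0.22×0 + 0.12×0 + 0.05×574 + 0.02×349 = 35.6800
Highest R₀: strategy Q with 35.6800.

35.68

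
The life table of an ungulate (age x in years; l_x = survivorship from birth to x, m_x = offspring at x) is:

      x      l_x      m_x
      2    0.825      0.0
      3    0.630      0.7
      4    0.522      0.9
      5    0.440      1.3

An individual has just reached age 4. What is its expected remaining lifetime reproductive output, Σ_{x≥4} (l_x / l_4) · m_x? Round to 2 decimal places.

2.00

l_4 = 0.522. Conditional survival from age 4 to x is l_x / l_4.
  x=4: (0.522/0.522) × 0.9 = 0.9000
  x=5: (0.440/0.522) × 1.3 = 1.0958
Sum = 0.9000 + 1.0958 = 1.9958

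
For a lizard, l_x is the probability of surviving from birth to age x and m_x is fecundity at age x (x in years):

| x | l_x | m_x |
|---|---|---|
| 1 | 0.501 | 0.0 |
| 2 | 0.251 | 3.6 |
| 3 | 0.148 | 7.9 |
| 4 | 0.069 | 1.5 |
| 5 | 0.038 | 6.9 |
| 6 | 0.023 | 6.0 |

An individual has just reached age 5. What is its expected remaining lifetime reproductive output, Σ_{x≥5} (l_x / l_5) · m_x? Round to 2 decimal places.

l_5 = 0.038. Conditional survival from age 5 to x is l_x / l_5.
  x=5: (0.038/0.038) × 6.9 = 6.9000
  x=6: (0.023/0.038) × 6.0 = 3.6316
Sum = 6.9000 + 3.6316 = 10.5316

10.53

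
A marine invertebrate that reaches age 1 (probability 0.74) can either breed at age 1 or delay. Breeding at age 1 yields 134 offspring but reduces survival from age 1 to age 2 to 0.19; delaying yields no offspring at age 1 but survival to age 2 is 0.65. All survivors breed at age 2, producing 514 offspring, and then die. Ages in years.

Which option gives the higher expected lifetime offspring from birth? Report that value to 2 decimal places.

breed at age 1: R₀ = 0.74 × (134 + 0.19 × 514) = 0.74 × 231.6600 = 171.4284
delay to age 2: R₀ = 0.74 × (0.65 × 514) = 0.74 × 334.1000 = 247.2340
Higher: delay to age 2 (247.2340).

247.23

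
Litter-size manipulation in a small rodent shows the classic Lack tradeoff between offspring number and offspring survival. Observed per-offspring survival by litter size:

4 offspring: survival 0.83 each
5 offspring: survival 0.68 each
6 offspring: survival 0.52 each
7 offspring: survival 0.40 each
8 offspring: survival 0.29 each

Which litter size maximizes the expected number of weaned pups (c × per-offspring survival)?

5

Expected weaned pups = c × s(c):
  c=4: 4 × 0.83 = 3.320
  c=5: 5 × 0.68 = 3.400
  c=6: 6 × 0.52 = 3.120
  c=7: 7 × 0.40 = 2.800
  c=8: 8 × 0.29 = 2.320
Maximum at c = 5 (3.400 weaned pups).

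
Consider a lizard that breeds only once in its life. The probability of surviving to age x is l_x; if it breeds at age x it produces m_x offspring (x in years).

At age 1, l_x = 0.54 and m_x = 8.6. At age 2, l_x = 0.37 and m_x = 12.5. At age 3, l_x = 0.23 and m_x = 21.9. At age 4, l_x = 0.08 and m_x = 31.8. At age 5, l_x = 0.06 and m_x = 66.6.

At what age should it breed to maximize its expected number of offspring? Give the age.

Expected offspring if breeding at age x = l_x × m_x:
  age 1: 0.54 × 8.6 = 4.644
  age 2: 0.37 × 12.5 = 4.625
  age 3: 0.23 × 21.9 = 5.037
  age 4: 0.08 × 31.8 = 2.544
  age 5: 0.06 × 66.6 = 3.996
Maximum at age 3 (5.037).

3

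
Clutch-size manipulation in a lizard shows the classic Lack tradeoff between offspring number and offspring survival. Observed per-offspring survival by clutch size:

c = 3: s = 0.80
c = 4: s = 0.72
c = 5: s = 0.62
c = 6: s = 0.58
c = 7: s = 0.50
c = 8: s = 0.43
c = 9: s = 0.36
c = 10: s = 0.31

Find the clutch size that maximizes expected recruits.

Expected recruits = c × s(c):
  c=3: 3 × 0.80 = 2.400
  c=4: 4 × 0.72 = 2.880
  c=5: 5 × 0.62 = 3.100
  c=6: 6 × 0.58 = 3.480
  c=7: 7 × 0.50 = 3.500
  c=8: 8 × 0.43 = 3.440
  c=9: 9 × 0.36 = 3.240
  c=10: 10 × 0.31 = 3.100
Maximum at c = 7 (3.500 recruits).

7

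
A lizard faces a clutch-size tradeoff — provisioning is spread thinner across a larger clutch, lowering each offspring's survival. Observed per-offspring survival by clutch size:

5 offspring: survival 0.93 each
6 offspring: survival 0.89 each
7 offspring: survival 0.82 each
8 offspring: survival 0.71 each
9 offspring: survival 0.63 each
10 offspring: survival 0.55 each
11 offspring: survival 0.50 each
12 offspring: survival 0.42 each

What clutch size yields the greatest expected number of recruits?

Expected recruits = c × s(c):
  c=5: 5 × 0.93 = 4.650
  c=6: 6 × 0.89 = 5.340
  c=7: 7 × 0.82 = 5.740
  c=8: 8 × 0.71 = 5.680
  c=9: 9 × 0.63 = 5.670
  c=10: 10 × 0.55 = 5.500
  c=11: 11 × 0.50 = 5.500
  c=12: 12 × 0.42 = 5.040
Maximum at c = 7 (5.740 recruits).

7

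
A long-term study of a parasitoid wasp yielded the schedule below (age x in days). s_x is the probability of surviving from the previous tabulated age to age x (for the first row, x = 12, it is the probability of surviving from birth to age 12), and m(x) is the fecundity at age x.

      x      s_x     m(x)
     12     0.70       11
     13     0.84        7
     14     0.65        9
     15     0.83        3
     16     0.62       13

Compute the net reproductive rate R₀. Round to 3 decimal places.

18.764

Survivorship from birth: l_x = s_12·s_13·…·s_x.
  l_12 = 0.70000
  l_13 = 0.58800
  l_14 = 0.38220
  l_15 = 0.31723
  l_16 = 0.19668
R₀ = Σ l_x m(x):
  age 12: 0.70000 × 11 = 7.7000
  age 13: 0.58800 × 7 = 4.1160
  age 14: 0.38220 × 9 = 3.4398
  age 15: 0.31723 × 3 = 0.9517
  age 16: 0.19668 × 13 = 2.5568
R₀ = 7.7000 + 4.1160 + 3.4398 + 0.9517 + 2.5568 = 18.7643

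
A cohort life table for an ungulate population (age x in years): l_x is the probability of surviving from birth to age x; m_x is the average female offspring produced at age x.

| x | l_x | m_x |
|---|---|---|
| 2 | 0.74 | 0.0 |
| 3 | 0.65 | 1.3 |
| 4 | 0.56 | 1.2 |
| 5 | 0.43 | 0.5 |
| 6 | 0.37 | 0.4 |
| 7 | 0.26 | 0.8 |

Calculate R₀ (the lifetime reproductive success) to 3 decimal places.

R₀ = Σ l_x m_x:
  age 2: 0.74 × 0.0 = 0.0000
  age 3: 0.65 × 1.3 = 0.8450
  age 4: 0.56 × 1.2 = 0.6720
  age 5: 0.43 × 0.5 = 0.2150
  age 6: 0.37 × 0.4 = 0.1480
  age 7: 0.26 × 0.8 = 0.2080
R₀ = 0.0000 + 0.8450 + 0.6720 + 0.2150 + 0.1480 + 0.2080 = 2.0880

2.088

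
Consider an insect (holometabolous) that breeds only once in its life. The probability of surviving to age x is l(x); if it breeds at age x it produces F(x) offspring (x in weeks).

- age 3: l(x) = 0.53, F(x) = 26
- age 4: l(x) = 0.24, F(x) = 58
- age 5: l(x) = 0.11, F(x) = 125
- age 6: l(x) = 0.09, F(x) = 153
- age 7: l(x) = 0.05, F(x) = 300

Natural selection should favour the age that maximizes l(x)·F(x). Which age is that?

Expected offspring if breeding at age x = l(x) × F(x):
  age 3: 0.53 × 26 = 13.780
  age 4: 0.24 × 58 = 13.920
  age 5: 0.11 × 125 = 13.750
  age 6: 0.09 × 153 = 13.770
  age 7: 0.05 × 300 = 15.000
Maximum at age 7 (15.000).

7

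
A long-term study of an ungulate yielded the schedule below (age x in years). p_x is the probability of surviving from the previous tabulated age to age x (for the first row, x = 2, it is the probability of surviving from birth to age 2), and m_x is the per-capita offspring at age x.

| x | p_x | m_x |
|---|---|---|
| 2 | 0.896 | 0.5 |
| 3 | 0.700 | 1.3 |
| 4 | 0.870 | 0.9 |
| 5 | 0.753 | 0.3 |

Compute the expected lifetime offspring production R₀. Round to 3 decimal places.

1.878

Survivorship from birth: l_x = p_2·p_3·…·p_x.
  l_2 = 0.89600
  l_3 = 0.62720
  l_4 = 0.54566
  l_5 = 0.41088
R₀ = Σ l_x m_x:
  age 2: 0.89600 × 0.5 = 0.4480
  age 3: 0.62720 × 1.3 = 0.8154
  age 4: 0.54566 × 0.9 = 0.4911
  age 5: 0.41088 × 0.3 = 0.1233
R₀ = 0.4480 + 0.8154 + 0.4911 + 0.1233 = 1.8777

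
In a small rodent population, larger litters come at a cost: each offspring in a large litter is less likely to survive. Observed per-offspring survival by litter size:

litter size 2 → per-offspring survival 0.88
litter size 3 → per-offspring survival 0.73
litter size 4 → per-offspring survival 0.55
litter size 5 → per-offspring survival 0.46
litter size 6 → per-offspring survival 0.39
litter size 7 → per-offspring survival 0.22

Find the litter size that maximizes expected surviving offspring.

Expected surviving offspring = c × s(c):
  c=2: 2 × 0.88 = 1.760
  c=3: 3 × 0.73 = 2.190
  c=4: 4 × 0.55 = 2.200
  c=5: 5 × 0.46 = 2.300
  c=6: 6 × 0.39 = 2.340
  c=7: 7 × 0.22 = 1.540
Maximum at c = 6 (2.340 surviving offspring).

6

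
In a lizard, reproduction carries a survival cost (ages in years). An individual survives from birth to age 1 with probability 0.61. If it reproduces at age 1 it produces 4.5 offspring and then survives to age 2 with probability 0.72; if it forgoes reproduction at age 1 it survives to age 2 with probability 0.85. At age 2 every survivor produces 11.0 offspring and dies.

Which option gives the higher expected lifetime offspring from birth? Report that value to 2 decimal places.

7.58

breed at age 1: R₀ = 0.61 × (4.5 + 0.72 × 11.0) = 0.61 × 12.4200 = 7.5762
delay to age 2: R₀ = 0.61 × (0.85 × 11.0) = 0.61 × 9.3500 = 5.7035
Higher: breed at age 1 (7.5762).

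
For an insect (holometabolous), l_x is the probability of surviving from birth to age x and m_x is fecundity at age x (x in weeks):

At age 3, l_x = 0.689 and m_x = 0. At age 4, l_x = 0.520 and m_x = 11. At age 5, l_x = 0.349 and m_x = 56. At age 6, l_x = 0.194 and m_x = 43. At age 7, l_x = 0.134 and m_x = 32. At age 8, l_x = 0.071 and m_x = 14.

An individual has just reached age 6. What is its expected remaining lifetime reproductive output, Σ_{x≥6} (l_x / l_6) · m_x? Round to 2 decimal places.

70.23

l_6 = 0.194. Conditional survival from age 6 to x is l_x / l_6.
  x=6: (0.194/0.194) × 43 = 43.0000
  x=7: (0.134/0.194) × 32 = 22.1031
  x=8: (0.071/0.194) × 14 = 5.1237
Sum = 43.0000 + 22.1031 + 5.1237 = 70.2268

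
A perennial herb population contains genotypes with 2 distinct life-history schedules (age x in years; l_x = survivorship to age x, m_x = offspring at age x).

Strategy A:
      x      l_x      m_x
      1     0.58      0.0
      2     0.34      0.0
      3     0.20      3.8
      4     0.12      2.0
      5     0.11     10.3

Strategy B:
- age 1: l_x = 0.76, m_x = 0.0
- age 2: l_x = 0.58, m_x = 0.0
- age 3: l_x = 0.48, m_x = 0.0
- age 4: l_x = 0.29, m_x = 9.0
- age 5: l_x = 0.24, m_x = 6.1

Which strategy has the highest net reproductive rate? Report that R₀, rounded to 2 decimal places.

Strategy A: R₀ = 0.58×0.0 + 0.34×0.0 + 0.20×3.8 + 0.12×2.0 + 0.11×10.3 = 2.1330
Strategy B: R₀ = 0.76×0.0 + 0.58×0.0 + 0.48×0.0 + 0.29×9.0 + 0.24×6.1 = 4.0740
Highest R₀: strategy B with 4.0740.

4.07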